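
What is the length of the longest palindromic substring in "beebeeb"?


Input: "beebeeb"
Checking substrings for palindromes:
  [0:7] "beebeeb" (len 7) => palindrome
  [1:6] "eebee" (len 5) => palindrome
  [0:4] "beeb" (len 4) => palindrome
  [3:7] "beeb" (len 4) => palindrome
  [2:5] "ebe" (len 3) => palindrome
  [1:3] "ee" (len 2) => palindrome
Longest palindromic substring: "beebeeb" with length 7

7


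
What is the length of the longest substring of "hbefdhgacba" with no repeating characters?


Input: "hbefdhgacba"
Sliding window (track last position of each char):
  Position 0 ('h'): window [0,0] length 1 -- new best
  Position 1 ('b'): window [0,1] length 2 -- new best
  Position 2 ('e'): window [0,2] length 3 -- new best
  Position 3 ('f'): window [0,3] length 4 -- new best
  Position 4 ('d'): window [0,4] length 5 -- new best
  Position 5 ('h'): repeat (last at 0), move window start to 1
  Position 5 ('h'): window [1,5] length 5
  Position 6 ('g'): window [1,6] length 6 -- new best
  Position 7 ('a'): window [1,7] length 7 -- new best
  Position 8 ('c'): window [1,8] length 8 -- new best
  Position 9 ('b'): repeat (last at 1), move window start to 2
  Position 9 ('b'): window [2,9] length 8
  Position 10 ('a'): repeat (last at 7), move window start to 8
  Position 10 ('a'): window [8,10] length 3
Longest substring with no repeats: "befdhgac" with length 8

8


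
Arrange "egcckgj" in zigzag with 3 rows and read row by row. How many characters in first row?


Zigzag "egcckgj" into 3 rows:
Placing characters:
  'e' => row 0
  'g' => row 1
  'c' => row 2
  'c' => row 1
  'k' => row 0
  'g' => row 1
  'j' => row 2
Rows:
  Row 0: "ek"
  Row 1: "gcg"
  Row 2: "cj"
First row length: 2

2


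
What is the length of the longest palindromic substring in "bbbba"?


Input: "bbbba"
Checking substrings for palindromes:
  [0:4] "bbbb" (len 4) => palindrome
  [0:3] "bbb" (len 3) => palindrome
  [1:4] "bbb" (len 3) => palindrome
  [0:2] "bb" (len 2) => palindrome
  [1:3] "bb" (len 2) => palindrome
  [2:4] "bb" (len 2) => palindrome
Longest palindromic substring: "bbbb" with length 4

4


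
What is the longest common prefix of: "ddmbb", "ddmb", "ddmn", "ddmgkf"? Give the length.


Words: ddmbb, ddmb, ddmn, ddmgkf
  Position 0: all 'd' => match
  Position 1: all 'd' => match
  Position 2: all 'm' => match
  Position 3: ('b', 'b', 'n', 'g') => mismatch, stop
LCP = "ddm" (length 3)

3


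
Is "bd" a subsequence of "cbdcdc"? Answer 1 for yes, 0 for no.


Check if "bd" is a subsequence of "cbdcdc"
Greedy scan:
  Position 0 ('c'): no match needed
  Position 1 ('b'): matches sub[0] = 'b'
  Position 2 ('d'): matches sub[1] = 'd'
  Position 3 ('c'): no match needed
  Position 4 ('d'): no match needed
  Position 5 ('c'): no match needed
All 2 characters matched => is a subsequence

1


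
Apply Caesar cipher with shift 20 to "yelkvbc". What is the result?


Caesar cipher: shift "yelkvbc" by 20
  'y' (pos 24) + 20 = pos 18 = 's'
  'e' (pos 4) + 20 = pos 24 = 'y'
  'l' (pos 11) + 20 = pos 5 = 'f'
  'k' (pos 10) + 20 = pos 4 = 'e'
  'v' (pos 21) + 20 = pos 15 = 'p'
  'b' (pos 1) + 20 = pos 21 = 'v'
  'c' (pos 2) + 20 = pos 22 = 'w'
Result: syfepvw

syfepvw


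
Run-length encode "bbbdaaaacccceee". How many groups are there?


Input: bbbdaaaacccceee
Scanning for consecutive runs:
  Group 1: 'b' x 3 (positions 0-2)
  Group 2: 'd' x 1 (positions 3-3)
  Group 3: 'a' x 4 (positions 4-7)
  Group 4: 'c' x 4 (positions 8-11)
  Group 5: 'e' x 3 (positions 12-14)
Total groups: 5

5


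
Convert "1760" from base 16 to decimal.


Input: "1760" in base 16
Positional expansion:
  Digit '1' (value 1) x 16^3 = 4096
  Digit '7' (value 7) x 16^2 = 1792
  Digit '6' (value 6) x 16^1 = 96
  Digit '0' (value 0) x 16^0 = 0
Sum = 5984

5984


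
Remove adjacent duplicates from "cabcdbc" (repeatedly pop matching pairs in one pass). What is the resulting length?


Input: cabcdbc
Stack-based adjacent duplicate removal:
  Read 'c': push. Stack: c
  Read 'a': push. Stack: ca
  Read 'b': push. Stack: cab
  Read 'c': push. Stack: cabc
  Read 'd': push. Stack: cabcd
  Read 'b': push. Stack: cabcdb
  Read 'c': push. Stack: cabcdbc
Final stack: "cabcdbc" (length 7)

7


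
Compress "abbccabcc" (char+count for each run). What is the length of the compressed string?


Input: abbccabcc
Runs:
  'a' x 1 => "a1"
  'b' x 2 => "b2"
  'c' x 2 => "c2"
  'a' x 1 => "a1"
  'b' x 1 => "b1"
  'c' x 2 => "c2"
Compressed: "a1b2c2a1b1c2"
Compressed length: 12

12


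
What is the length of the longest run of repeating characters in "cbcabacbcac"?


Input: "cbcabacbcac"
Scanning for longest run:
  Position 1 ('b'): new char, reset run to 1
  Position 2 ('c'): new char, reset run to 1
  Position 3 ('a'): new char, reset run to 1
  Position 4 ('b'): new char, reset run to 1
  Position 5 ('a'): new char, reset run to 1
  Position 6 ('c'): new char, reset run to 1
  Position 7 ('b'): new char, reset run to 1
  Position 8 ('c'): new char, reset run to 1
  Position 9 ('a'): new char, reset run to 1
  Position 10 ('c'): new char, reset run to 1
Longest run: 'c' with length 1

1


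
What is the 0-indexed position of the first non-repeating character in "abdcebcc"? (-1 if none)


Input: abdcebcc
Character frequencies:
  'a': 1
  'b': 2
  'c': 3
  'd': 1
  'e': 1
Scanning left to right for freq == 1:
  Position 0 ('a'): unique! => answer = 0

0


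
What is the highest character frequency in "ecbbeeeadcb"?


Input: ecbbeeeadcb
Character counts:
  'a': 1
  'b': 3
  'c': 2
  'd': 1
  'e': 4
Maximum frequency: 4

4


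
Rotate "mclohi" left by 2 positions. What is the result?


Input: "mclohi", rotate left by 2
First 2 characters: "mc"
Remaining characters: "lohi"
Concatenate remaining + first: "lohi" + "mc" = "lohimc"

lohimc


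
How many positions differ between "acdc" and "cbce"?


Comparing "acdc" and "cbce" position by position:
  Position 0: 'a' vs 'c' => DIFFER
  Position 1: 'c' vs 'b' => DIFFER
  Position 2: 'd' vs 'c' => DIFFER
  Position 3: 'c' vs 'e' => DIFFER
Positions that differ: 4

4


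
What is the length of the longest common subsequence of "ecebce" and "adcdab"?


LCS of "ecebce" and "adcdab"
DP table:
           a    d    c    d    a    b
      0    0    0    0    0    0    0
  e   0    0    0    0    0    0    0
  c   0    0    0    1    1    1    1
  e   0    0    0    1    1    1    1
  b   0    0    0    1    1    1    2
  c   0    0    0    1    1    1    2
  e   0    0    0    1    1    1    2
LCS length = dp[6][6] = 2

2


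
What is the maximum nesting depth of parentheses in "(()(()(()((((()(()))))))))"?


Input: "(()(()(()((((()(()))))))))"
Tracking depth:
  Position 0 '(': depth becomes 1
  Position 1 '(': depth becomes 2
  Position 2 ')': depth becomes 1
  Position 3 '(': depth becomes 2
  Position 4 '(': depth becomes 3
  Position 5 ')': depth becomes 2
  Position 6 '(': depth becomes 3
  Position 7 '(': depth becomes 4
  Position 8 ')': depth becomes 3
  Position 9 '(': depth becomes 4
  Position 10 '(': depth becomes 5
  Position 11 '(': depth becomes 6
  Position 12 '(': depth becomes 7
  Position 13 '(': depth becomes 8
  Position 14 ')': depth becomes 7
  Position 15 '(': depth becomes 8
  Position 16 '(': depth becomes 9
  Position 17 ')': depth becomes 8
  Position 18 ')': depth becomes 7
  Position 19 ')': depth becomes 6
  Position 20 ')': depth becomes 5
  Position 21 ')': depth becomes 4
  Position 22 ')': depth becomes 3
  Position 23 ')': depth becomes 2
  Position 24 ')': depth becomes 1
  Position 25 ')': depth becomes 0
Maximum depth reached: 9

9


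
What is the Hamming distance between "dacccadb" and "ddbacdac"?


Comparing "dacccadb" and "ddbacdac" position by position:
  Position 0: 'd' vs 'd' => same
  Position 1: 'a' vs 'd' => differ
  Position 2: 'c' vs 'b' => differ
  Position 3: 'c' vs 'a' => differ
  Position 4: 'c' vs 'c' => same
  Position 5: 'a' vs 'd' => differ
  Position 6: 'd' vs 'a' => differ
  Position 7: 'b' vs 'c' => differ
Total differences (Hamming distance): 6

6


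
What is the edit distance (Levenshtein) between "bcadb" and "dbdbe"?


Computing edit distance: "bcadb" -> "dbdbe"
DP table:
           d    b    d    b    e
      0    1    2    3    4    5
  b   1    1    1    2    3    4
  c   2    2    2    2    3    4
  a   3    3    3    3    3    4
  d   4    3    4    3    4    4
  b   5    4    3    4    3    4
Edit distance = dp[5][5] = 4

4


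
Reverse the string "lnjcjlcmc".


Input: lnjcjlcmc
Reading characters right to left:
  Position 8: 'c'
  Position 7: 'm'
  Position 6: 'c'
  Position 5: 'l'
  Position 4: 'j'
  Position 3: 'c'
  Position 2: 'j'
  Position 1: 'n'
  Position 0: 'l'
Reversed: cmcljcjnl

cmcljcjnl


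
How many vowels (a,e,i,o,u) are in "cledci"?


Input: cledci
Checking each character:
  'c' at position 0: consonant
  'l' at position 1: consonant
  'e' at position 2: vowel (running total: 1)
  'd' at position 3: consonant
  'c' at position 4: consonant
  'i' at position 5: vowel (running total: 2)
Total vowels: 2

2


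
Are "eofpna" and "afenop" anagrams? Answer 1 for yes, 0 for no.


Strings: "eofpna", "afenop"
Sorted first:  aefnop
Sorted second: aefnop
Sorted forms match => anagrams

1


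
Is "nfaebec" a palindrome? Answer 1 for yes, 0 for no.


Input: nfaebec
Reversed: cebeafn
  Compare pos 0 ('n') with pos 6 ('c'): MISMATCH
  Compare pos 1 ('f') with pos 5 ('e'): MISMATCH
  Compare pos 2 ('a') with pos 4 ('b'): MISMATCH
Result: not a palindrome

0


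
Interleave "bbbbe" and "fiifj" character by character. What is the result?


Interleaving "bbbbe" and "fiifj":
  Position 0: 'b' from first, 'f' from second => "bf"
  Position 1: 'b' from first, 'i' from second => "bi"
  Position 2: 'b' from first, 'i' from second => "bi"
  Position 3: 'b' from first, 'f' from second => "bf"
  Position 4: 'e' from first, 'j' from second => "ej"
Result: bfbibibfej

bfbibibfej


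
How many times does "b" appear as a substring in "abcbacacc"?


Searching for "b" in "abcbacacc"
Scanning each position:
  Position 0: "a" => no
  Position 1: "b" => MATCH
  Position 2: "c" => no
  Position 3: "b" => MATCH
  Position 4: "a" => no
  Position 5: "c" => no
  Position 6: "a" => no
  Position 7: "c" => no
  Position 8: "c" => no
Total occurrences: 2

2


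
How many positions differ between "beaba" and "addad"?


Comparing "beaba" and "addad" position by position:
  Position 0: 'b' vs 'a' => DIFFER
  Position 1: 'e' vs 'd' => DIFFER
  Position 2: 'a' vs 'd' => DIFFER
  Position 3: 'b' vs 'a' => DIFFER
  Position 4: 'a' vs 'd' => DIFFER
Positions that differ: 5

5


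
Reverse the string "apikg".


Input: apikg
Reading characters right to left:
  Position 4: 'g'
  Position 3: 'k'
  Position 2: 'i'
  Position 1: 'p'
  Position 0: 'a'
Reversed: gkipa

gkipa


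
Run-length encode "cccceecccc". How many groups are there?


Input: cccceecccc
Scanning for consecutive runs:
  Group 1: 'c' x 4 (positions 0-3)
  Group 2: 'e' x 2 (positions 4-5)
  Group 3: 'c' x 4 (positions 6-9)
Total groups: 3

3


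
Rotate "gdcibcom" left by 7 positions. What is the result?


Input: "gdcibcom", rotate left by 7
First 7 characters: "gdcibco"
Remaining characters: "m"
Concatenate remaining + first: "m" + "gdcibco" = "mgdcibco"

mgdcibco


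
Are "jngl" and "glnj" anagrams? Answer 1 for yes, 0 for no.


Strings: "jngl", "glnj"
Sorted first:  gjln
Sorted second: gjln
Sorted forms match => anagrams

1


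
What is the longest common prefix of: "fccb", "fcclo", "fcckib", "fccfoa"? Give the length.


Words: fccb, fcclo, fcckib, fccfoa
  Position 0: all 'f' => match
  Position 1: all 'c' => match
  Position 2: all 'c' => match
  Position 3: ('b', 'l', 'k', 'f') => mismatch, stop
LCP = "fcc" (length 3)

3


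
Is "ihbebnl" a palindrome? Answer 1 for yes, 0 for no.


Input: ihbebnl
Reversed: lnbebhi
  Compare pos 0 ('i') with pos 6 ('l'): MISMATCH
  Compare pos 1 ('h') with pos 5 ('n'): MISMATCH
  Compare pos 2 ('b') with pos 4 ('b'): match
Result: not a palindrome

0


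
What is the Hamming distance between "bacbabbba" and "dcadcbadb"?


Comparing "bacbabbba" and "dcadcbadb" position by position:
  Position 0: 'b' vs 'd' => differ
  Position 1: 'a' vs 'c' => differ
  Position 2: 'c' vs 'a' => differ
  Position 3: 'b' vs 'd' => differ
  Position 4: 'a' vs 'c' => differ
  Position 5: 'b' vs 'b' => same
  Position 6: 'b' vs 'a' => differ
  Position 7: 'b' vs 'd' => differ
  Position 8: 'a' vs 'b' => differ
Total differences (Hamming distance): 8

8


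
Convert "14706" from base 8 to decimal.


Input: "14706" in base 8
Positional expansion:
  Digit '1' (value 1) x 8^4 = 4096
  Digit '4' (value 4) x 8^3 = 2048
  Digit '7' (value 7) x 8^2 = 448
  Digit '0' (value 0) x 8^1 = 0
  Digit '6' (value 6) x 8^0 = 6
Sum = 6598

6598


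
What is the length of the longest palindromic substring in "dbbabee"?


Input: "dbbabee"
Checking substrings for palindromes:
  [2:5] "bab" (len 3) => palindrome
  [1:3] "bb" (len 2) => palindrome
  [5:7] "ee" (len 2) => palindrome
Longest palindromic substring: "bab" with length 3

3


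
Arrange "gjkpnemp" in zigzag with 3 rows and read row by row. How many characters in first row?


Zigzag "gjkpnemp" into 3 rows:
Placing characters:
  'g' => row 0
  'j' => row 1
  'k' => row 2
  'p' => row 1
  'n' => row 0
  'e' => row 1
  'm' => row 2
  'p' => row 1
Rows:
  Row 0: "gn"
  Row 1: "jpep"
  Row 2: "km"
First row length: 2

2


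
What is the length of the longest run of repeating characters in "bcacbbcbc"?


Input: "bcacbbcbc"
Scanning for longest run:
  Position 1 ('c'): new char, reset run to 1
  Position 2 ('a'): new char, reset run to 1
  Position 3 ('c'): new char, reset run to 1
  Position 4 ('b'): new char, reset run to 1
  Position 5 ('b'): continues run of 'b', length=2
  Position 6 ('c'): new char, reset run to 1
  Position 7 ('b'): new char, reset run to 1
  Position 8 ('c'): new char, reset run to 1
Longest run: 'b' with length 2

2


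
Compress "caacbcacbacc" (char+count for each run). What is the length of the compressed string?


Input: caacbcacbacc
Runs:
  'c' x 1 => "c1"
  'a' x 2 => "a2"
  'c' x 1 => "c1"
  'b' x 1 => "b1"
  'c' x 1 => "c1"
  'a' x 1 => "a1"
  'c' x 1 => "c1"
  'b' x 1 => "b1"
  'a' x 1 => "a1"
  'c' x 2 => "c2"
Compressed: "c1a2c1b1c1a1c1b1a1c2"
Compressed length: 20

20


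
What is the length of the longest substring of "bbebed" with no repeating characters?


Input: "bbebed"
Sliding window (track last position of each char):
  Position 0 ('b'): window [0,0] length 1 -- new best
  Position 1 ('b'): repeat (last at 0), move window start to 1
  Position 1 ('b'): window [1,1] length 1
  Position 2 ('e'): window [1,2] length 2 -- new best
  Position 3 ('b'): repeat (last at 1), move window start to 2
  Position 3 ('b'): window [2,3] length 2
  Position 4 ('e'): repeat (last at 2), move window start to 3
  Position 4 ('e'): window [3,4] length 2
  Position 5 ('d'): window [3,5] length 3 -- new best
Longest substring with no repeats: "bed" with length 3

3


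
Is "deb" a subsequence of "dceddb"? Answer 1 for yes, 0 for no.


Check if "deb" is a subsequence of "dceddb"
Greedy scan:
  Position 0 ('d'): matches sub[0] = 'd'
  Position 1 ('c'): no match needed
  Position 2 ('e'): matches sub[1] = 'e'
  Position 3 ('d'): no match needed
  Position 4 ('d'): no match needed
  Position 5 ('b'): matches sub[2] = 'b'
All 3 characters matched => is a subsequence

1


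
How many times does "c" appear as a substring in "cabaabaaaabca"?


Searching for "c" in "cabaabaaaabca"
Scanning each position:
  Position 0: "c" => MATCH
  Position 1: "a" => no
  Position 2: "b" => no
  Position 3: "a" => no
  Position 4: "a" => no
  Position 5: "b" => no
  Position 6: "a" => no
  Position 7: "a" => no
  Position 8: "a" => no
  Position 9: "a" => no
  Position 10: "b" => no
  Position 11: "c" => MATCH
  Position 12: "a" => no
Total occurrences: 2

2


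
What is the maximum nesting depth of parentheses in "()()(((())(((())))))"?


Input: "()()(((())(((())))))"
Tracking depth:
  Position 0 '(': depth becomes 1
  Position 1 ')': depth becomes 0
  Position 2 '(': depth becomes 1
  Position 3 ')': depth becomes 0
  Position 4 '(': depth becomes 1
  Position 5 '(': depth becomes 2
  Position 6 '(': depth becomes 3
  Position 7 '(': depth becomes 4
  Position 8 ')': depth becomes 3
  Position 9 ')': depth becomes 2
  Position 10 '(': depth becomes 3
  Position 11 '(': depth becomes 4
  Position 12 '(': depth becomes 5
  Position 13 '(': depth becomes 6
  Position 14 ')': depth becomes 5
  Position 15 ')': depth becomes 4
  Position 16 ')': depth becomes 3
  Position 17 ')': depth becomes 2
  Position 18 ')': depth becomes 1
  Position 19 ')': depth becomes 0
Maximum depth reached: 6

6


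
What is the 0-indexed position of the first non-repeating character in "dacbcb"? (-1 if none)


Input: dacbcb
Character frequencies:
  'a': 1
  'b': 2
  'c': 2
  'd': 1
Scanning left to right for freq == 1:
  Position 0 ('d'): unique! => answer = 0

0


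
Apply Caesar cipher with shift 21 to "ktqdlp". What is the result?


Caesar cipher: shift "ktqdlp" by 21
  'k' (pos 10) + 21 = pos 5 = 'f'
  't' (pos 19) + 21 = pos 14 = 'o'
  'q' (pos 16) + 21 = pos 11 = 'l'
  'd' (pos 3) + 21 = pos 24 = 'y'
  'l' (pos 11) + 21 = pos 6 = 'g'
  'p' (pos 15) + 21 = pos 10 = 'k'
Result: folygk

folygk


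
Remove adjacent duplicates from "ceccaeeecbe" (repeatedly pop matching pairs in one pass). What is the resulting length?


Input: ceccaeeecbe
Stack-based adjacent duplicate removal:
  Read 'c': push. Stack: c
  Read 'e': push. Stack: ce
  Read 'c': push. Stack: cec
  Read 'c': matches stack top 'c' => pop. Stack: ce
  Read 'a': push. Stack: cea
  Read 'e': push. Stack: ceae
  Read 'e': matches stack top 'e' => pop. Stack: cea
  Read 'e': push. Stack: ceae
  Read 'c': push. Stack: ceaec
  Read 'b': push. Stack: ceaecb
  Read 'e': push. Stack: ceaecbe
Final stack: "ceaecbe" (length 7)

7


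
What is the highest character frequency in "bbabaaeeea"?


Input: bbabaaeeea
Character counts:
  'a': 4
  'b': 3
  'e': 3
Maximum frequency: 4

4


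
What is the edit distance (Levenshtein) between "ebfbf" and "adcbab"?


Computing edit distance: "ebfbf" -> "adcbab"
DP table:
           a    d    c    b    a    b
      0    1    2    3    4    5    6
  e   1    1    2    3    4    5    6
  b   2    2    2    3    3    4    5
  f   3    3    3    3    4    4    5
  b   4    4    4    4    3    4    4
  f   5    5    5    5    4    4    5
Edit distance = dp[5][6] = 5

5


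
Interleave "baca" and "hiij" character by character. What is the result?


Interleaving "baca" and "hiij":
  Position 0: 'b' from first, 'h' from second => "bh"
  Position 1: 'a' from first, 'i' from second => "ai"
  Position 2: 'c' from first, 'i' from second => "ci"
  Position 3: 'a' from first, 'j' from second => "aj"
Result: bhaiciaj

bhaiciaj


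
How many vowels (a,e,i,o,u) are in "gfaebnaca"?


Input: gfaebnaca
Checking each character:
  'g' at position 0: consonant
  'f' at position 1: consonant
  'a' at position 2: vowel (running total: 1)
  'e' at position 3: vowel (running total: 2)
  'b' at position 4: consonant
  'n' at position 5: consonant
  'a' at position 6: vowel (running total: 3)
  'c' at position 7: consonant
  'a' at position 8: vowel (running total: 4)
Total vowels: 4

4


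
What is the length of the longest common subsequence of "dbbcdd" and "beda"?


LCS of "dbbcdd" and "beda"
DP table:
           b    e    d    a
      0    0    0    0    0
  d   0    0    0    1    1
  b   0    1    1    1    1
  b   0    1    1    1    1
  c   0    1    1    1    1
  d   0    1    1    2    2
  d   0    1    1    2    2
LCS length = dp[6][4] = 2

2


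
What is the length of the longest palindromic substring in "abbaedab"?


Input: "abbaedab"
Checking substrings for palindromes:
  [0:4] "abba" (len 4) => palindrome
  [1:3] "bb" (len 2) => palindrome
Longest palindromic substring: "abba" with length 4

4


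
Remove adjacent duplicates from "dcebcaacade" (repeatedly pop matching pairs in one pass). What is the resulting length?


Input: dcebcaacade
Stack-based adjacent duplicate removal:
  Read 'd': push. Stack: d
  Read 'c': push. Stack: dc
  Read 'e': push. Stack: dce
  Read 'b': push. Stack: dceb
  Read 'c': push. Stack: dcebc
  Read 'a': push. Stack: dcebca
  Read 'a': matches stack top 'a' => pop. Stack: dcebc
  Read 'c': matches stack top 'c' => pop. Stack: dceb
  Read 'a': push. Stack: dceba
  Read 'd': push. Stack: dcebad
  Read 'e': push. Stack: dcebade
Final stack: "dcebade" (length 7)

7


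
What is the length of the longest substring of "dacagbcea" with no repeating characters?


Input: "dacagbcea"
Sliding window (track last position of each char):
  Position 0 ('d'): window [0,0] length 1 -- new best
  Position 1 ('a'): window [0,1] length 2 -- new best
  Position 2 ('c'): window [0,2] length 3 -- new best
  Position 3 ('a'): repeat (last at 1), move window start to 2
  Position 3 ('a'): window [2,3] length 2
  Position 4 ('g'): window [2,4] length 3
  Position 5 ('b'): window [2,5] length 4 -- new best
  Position 6 ('c'): repeat (last at 2), move window start to 3
  Position 6 ('c'): window [3,6] length 4
  Position 7 ('e'): window [3,7] length 5 -- new best
  Position 8 ('a'): repeat (last at 3), move window start to 4
  Position 8 ('a'): window [4,8] length 5
Longest substring with no repeats: "agbce" with length 5

5


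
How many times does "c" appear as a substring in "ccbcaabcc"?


Searching for "c" in "ccbcaabcc"
Scanning each position:
  Position 0: "c" => MATCH
  Position 1: "c" => MATCH
  Position 2: "b" => no
  Position 3: "c" => MATCH
  Position 4: "a" => no
  Position 5: "a" => no
  Position 6: "b" => no
  Position 7: "c" => MATCH
  Position 8: "c" => MATCH
Total occurrences: 5

5


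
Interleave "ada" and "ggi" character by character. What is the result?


Interleaving "ada" and "ggi":
  Position 0: 'a' from first, 'g' from second => "ag"
  Position 1: 'd' from first, 'g' from second => "dg"
  Position 2: 'a' from first, 'i' from second => "ai"
Result: agdgai

agdgai


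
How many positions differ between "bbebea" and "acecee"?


Comparing "bbebea" and "acecee" position by position:
  Position 0: 'b' vs 'a' => DIFFER
  Position 1: 'b' vs 'c' => DIFFER
  Position 2: 'e' vs 'e' => same
  Position 3: 'b' vs 'c' => DIFFER
  Position 4: 'e' vs 'e' => same
  Position 5: 'a' vs 'e' => DIFFER
Positions that differ: 4

4


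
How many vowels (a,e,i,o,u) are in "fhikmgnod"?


Input: fhikmgnod
Checking each character:
  'f' at position 0: consonant
  'h' at position 1: consonant
  'i' at position 2: vowel (running total: 1)
  'k' at position 3: consonant
  'm' at position 4: consonant
  'g' at position 5: consonant
  'n' at position 6: consonant
  'o' at position 7: vowel (running total: 2)
  'd' at position 8: consonant
Total vowels: 2

2


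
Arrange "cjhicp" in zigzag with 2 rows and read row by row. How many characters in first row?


Zigzag "cjhicp" into 2 rows:
Placing characters:
  'c' => row 0
  'j' => row 1
  'h' => row 0
  'i' => row 1
  'c' => row 0
  'p' => row 1
Rows:
  Row 0: "chc"
  Row 1: "jip"
First row length: 3

3


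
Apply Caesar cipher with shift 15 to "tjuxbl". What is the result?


Caesar cipher: shift "tjuxbl" by 15
  't' (pos 19) + 15 = pos 8 = 'i'
  'j' (pos 9) + 15 = pos 24 = 'y'
  'u' (pos 20) + 15 = pos 9 = 'j'
  'x' (pos 23) + 15 = pos 12 = 'm'
  'b' (pos 1) + 15 = pos 16 = 'q'
  'l' (pos 11) + 15 = pos 0 = 'a'
Result: iyjmqa

iyjmqa


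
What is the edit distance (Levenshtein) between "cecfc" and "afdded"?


Computing edit distance: "cecfc" -> "afdded"
DP table:
           a    f    d    d    e    d
      0    1    2    3    4    5    6
  c   1    1    2    3    4    5    6
  e   2    2    2    3    4    4    5
  c   3    3    3    3    4    5    5
  f   4    4    3    4    4    5    6
  c   5    5    4    4    5    5    6
Edit distance = dp[5][6] = 6

6


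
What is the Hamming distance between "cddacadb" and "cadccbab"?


Comparing "cddacadb" and "cadccbab" position by position:
  Position 0: 'c' vs 'c' => same
  Position 1: 'd' vs 'a' => differ
  Position 2: 'd' vs 'd' => same
  Position 3: 'a' vs 'c' => differ
  Position 4: 'c' vs 'c' => same
  Position 5: 'a' vs 'b' => differ
  Position 6: 'd' vs 'a' => differ
  Position 7: 'b' vs 'b' => same
Total differences (Hamming distance): 4

4


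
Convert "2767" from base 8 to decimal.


Input: "2767" in base 8
Positional expansion:
  Digit '2' (value 2) x 8^3 = 1024
  Digit '7' (value 7) x 8^2 = 448
  Digit '6' (value 6) x 8^1 = 48
  Digit '7' (value 7) x 8^0 = 7
Sum = 1527

1527


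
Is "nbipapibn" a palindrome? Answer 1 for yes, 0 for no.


Input: nbipapibn
Reversed: nbipapibn
  Compare pos 0 ('n') with pos 8 ('n'): match
  Compare pos 1 ('b') with pos 7 ('b'): match
  Compare pos 2 ('i') with pos 6 ('i'): match
  Compare pos 3 ('p') with pos 5 ('p'): match
Result: palindrome

1


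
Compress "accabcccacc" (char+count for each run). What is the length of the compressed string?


Input: accabcccacc
Runs:
  'a' x 1 => "a1"
  'c' x 2 => "c2"
  'a' x 1 => "a1"
  'b' x 1 => "b1"
  'c' x 3 => "c3"
  'a' x 1 => "a1"
  'c' x 2 => "c2"
Compressed: "a1c2a1b1c3a1c2"
Compressed length: 14

14


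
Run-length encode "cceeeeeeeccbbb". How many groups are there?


Input: cceeeeeeeccbbb
Scanning for consecutive runs:
  Group 1: 'c' x 2 (positions 0-1)
  Group 2: 'e' x 7 (positions 2-8)
  Group 3: 'c' x 2 (positions 9-10)
  Group 4: 'b' x 3 (positions 11-13)
Total groups: 4

4


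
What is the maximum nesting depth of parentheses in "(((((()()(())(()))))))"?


Input: "(((((()()(())(()))))))"
Tracking depth:
  Position 0 '(': depth becomes 1
  Position 1 '(': depth becomes 2
  Position 2 '(': depth becomes 3
  Position 3 '(': depth becomes 4
  Position 4 '(': depth becomes 5
  Position 5 '(': depth becomes 6
  Position 6 ')': depth becomes 5
  Position 7 '(': depth becomes 6
  Position 8 ')': depth becomes 5
  Position 9 '(': depth becomes 6
  Position 10 '(': depth becomes 7
  Position 11 ')': depth becomes 6
  Position 12 ')': depth becomes 5
  Position 13 '(': depth becomes 6
  Position 14 '(': depth becomes 7
  Position 15 ')': depth becomes 6
  Position 16 ')': depth becomes 5
  Position 17 ')': depth becomes 4
  Position 18 ')': depth becomes 3
  Position 19 ')': depth becomes 2
  Position 20 ')': depth becomes 1
  Position 21 ')': depth becomes 0
Maximum depth reached: 7

7


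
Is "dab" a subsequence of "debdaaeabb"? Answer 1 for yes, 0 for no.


Check if "dab" is a subsequence of "debdaaeabb"
Greedy scan:
  Position 0 ('d'): matches sub[0] = 'd'
  Position 1 ('e'): no match needed
  Position 2 ('b'): no match needed
  Position 3 ('d'): no match needed
  Position 4 ('a'): matches sub[1] = 'a'
  Position 5 ('a'): no match needed
  Position 6 ('e'): no match needed
  Position 7 ('a'): no match needed
  Position 8 ('b'): matches sub[2] = 'b'
  Position 9 ('b'): no match needed
All 3 characters matched => is a subsequence

1


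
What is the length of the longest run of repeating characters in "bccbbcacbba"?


Input: "bccbbcacbba"
Scanning for longest run:
  Position 1 ('c'): new char, reset run to 1
  Position 2 ('c'): continues run of 'c', length=2
  Position 3 ('b'): new char, reset run to 1
  Position 4 ('b'): continues run of 'b', length=2
  Position 5 ('c'): new char, reset run to 1
  Position 6 ('a'): new char, reset run to 1
  Position 7 ('c'): new char, reset run to 1
  Position 8 ('b'): new char, reset run to 1
  Position 9 ('b'): continues run of 'b', length=2
  Position 10 ('a'): new char, reset run to 1
Longest run: 'c' with length 2

2


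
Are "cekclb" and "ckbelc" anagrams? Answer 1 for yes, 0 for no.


Strings: "cekclb", "ckbelc"
Sorted first:  bccekl
Sorted second: bccekl
Sorted forms match => anagrams

1


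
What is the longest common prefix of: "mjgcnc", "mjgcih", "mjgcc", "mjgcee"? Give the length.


Words: mjgcnc, mjgcih, mjgcc, mjgcee
  Position 0: all 'm' => match
  Position 1: all 'j' => match
  Position 2: all 'g' => match
  Position 3: all 'c' => match
  Position 4: ('n', 'i', 'c', 'e') => mismatch, stop
LCP = "mjgc" (length 4)

4


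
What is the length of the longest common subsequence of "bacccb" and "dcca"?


LCS of "bacccb" and "dcca"
DP table:
           d    c    c    a
      0    0    0    0    0
  b   0    0    0    0    0
  a   0    0    0    0    1
  c   0    0    1    1    1
  c   0    0    1    2    2
  c   0    0    1    2    2
  b   0    0    1    2    2
LCS length = dp[6][4] = 2

2


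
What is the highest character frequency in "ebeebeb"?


Input: ebeebeb
Character counts:
  'b': 3
  'e': 4
Maximum frequency: 4

4


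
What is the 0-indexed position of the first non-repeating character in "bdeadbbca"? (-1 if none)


Input: bdeadbbca
Character frequencies:
  'a': 2
  'b': 3
  'c': 1
  'd': 2
  'e': 1
Scanning left to right for freq == 1:
  Position 0 ('b'): freq=3, skip
  Position 1 ('d'): freq=2, skip
  Position 2 ('e'): unique! => answer = 2

2


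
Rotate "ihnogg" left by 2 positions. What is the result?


Input: "ihnogg", rotate left by 2
First 2 characters: "ih"
Remaining characters: "nogg"
Concatenate remaining + first: "nogg" + "ih" = "noggih"

noggih


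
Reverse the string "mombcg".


Input: mombcg
Reading characters right to left:
  Position 5: 'g'
  Position 4: 'c'
  Position 3: 'b'
  Position 2: 'm'
  Position 1: 'o'
  Position 0: 'm'
Reversed: gcbmom

gcbmom


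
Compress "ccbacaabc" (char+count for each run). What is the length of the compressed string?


Input: ccbacaabc
Runs:
  'c' x 2 => "c2"
  'b' x 1 => "b1"
  'a' x 1 => "a1"
  'c' x 1 => "c1"
  'a' x 2 => "a2"
  'b' x 1 => "b1"
  'c' x 1 => "c1"
Compressed: "c2b1a1c1a2b1c1"
Compressed length: 14

14


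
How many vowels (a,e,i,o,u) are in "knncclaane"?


Input: knncclaane
Checking each character:
  'k' at position 0: consonant
  'n' at position 1: consonant
  'n' at position 2: consonant
  'c' at position 3: consonant
  'c' at position 4: consonant
  'l' at position 5: consonant
  'a' at position 6: vowel (running total: 1)
  'a' at position 7: vowel (running total: 2)
  'n' at position 8: consonant
  'e' at position 9: vowel (running total: 3)
Total vowels: 3

3


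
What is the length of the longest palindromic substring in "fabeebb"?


Input: "fabeebb"
Checking substrings for palindromes:
  [2:6] "beeb" (len 4) => palindrome
  [3:5] "ee" (len 2) => palindrome
  [5:7] "bb" (len 2) => palindrome
Longest palindromic substring: "beeb" with length 4

4


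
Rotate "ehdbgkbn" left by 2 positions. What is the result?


Input: "ehdbgkbn", rotate left by 2
First 2 characters: "eh"
Remaining characters: "dbgkbn"
Concatenate remaining + first: "dbgkbn" + "eh" = "dbgkbneh"

dbgkbneh


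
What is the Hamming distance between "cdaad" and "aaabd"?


Comparing "cdaad" and "aaabd" position by position:
  Position 0: 'c' vs 'a' => differ
  Position 1: 'd' vs 'a' => differ
  Position 2: 'a' vs 'a' => same
  Position 3: 'a' vs 'b' => differ
  Position 4: 'd' vs 'd' => same
Total differences (Hamming distance): 3

3


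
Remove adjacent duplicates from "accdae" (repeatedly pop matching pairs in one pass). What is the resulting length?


Input: accdae
Stack-based adjacent duplicate removal:
  Read 'a': push. Stack: a
  Read 'c': push. Stack: ac
  Read 'c': matches stack top 'c' => pop. Stack: a
  Read 'd': push. Stack: ad
  Read 'a': push. Stack: ada
  Read 'e': push. Stack: adae
Final stack: "adae" (length 4)

4


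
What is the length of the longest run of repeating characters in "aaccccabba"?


Input: "aaccccabba"
Scanning for longest run:
  Position 1 ('a'): continues run of 'a', length=2
  Position 2 ('c'): new char, reset run to 1
  Position 3 ('c'): continues run of 'c', length=2
  Position 4 ('c'): continues run of 'c', length=3
  Position 5 ('c'): continues run of 'c', length=4
  Position 6 ('a'): new char, reset run to 1
  Position 7 ('b'): new char, reset run to 1
  Position 8 ('b'): continues run of 'b', length=2
  Position 9 ('a'): new char, reset run to 1
Longest run: 'c' with length 4

4


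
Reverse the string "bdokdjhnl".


Input: bdokdjhnl
Reading characters right to left:
  Position 8: 'l'
  Position 7: 'n'
  Position 6: 'h'
  Position 5: 'j'
  Position 4: 'd'
  Position 3: 'k'
  Position 2: 'o'
  Position 1: 'd'
  Position 0: 'b'
Reversed: lnhjdkodb

lnhjdkodb


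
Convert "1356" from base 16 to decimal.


Input: "1356" in base 16
Positional expansion:
  Digit '1' (value 1) x 16^3 = 4096
  Digit '3' (value 3) x 16^2 = 768
  Digit '5' (value 5) x 16^1 = 80
  Digit '6' (value 6) x 16^0 = 6
Sum = 4950

4950


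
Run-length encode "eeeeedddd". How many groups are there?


Input: eeeeedddd
Scanning for consecutive runs:
  Group 1: 'e' x 5 (positions 0-4)
  Group 2: 'd' x 4 (positions 5-8)
Total groups: 2

2


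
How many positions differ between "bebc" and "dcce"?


Comparing "bebc" and "dcce" position by position:
  Position 0: 'b' vs 'd' => DIFFER
  Position 1: 'e' vs 'c' => DIFFER
  Position 2: 'b' vs 'c' => DIFFER
  Position 3: 'c' vs 'e' => DIFFER
Positions that differ: 4

4


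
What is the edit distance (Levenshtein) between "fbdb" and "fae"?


Computing edit distance: "fbdb" -> "fae"
DP table:
           f    a    e
      0    1    2    3
  f   1    0    1    2
  b   2    1    1    2
  d   3    2    2    2
  b   4    3    3    3
Edit distance = dp[4][3] = 3

3


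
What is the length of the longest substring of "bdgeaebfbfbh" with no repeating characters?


Input: "bdgeaebfbfbh"
Sliding window (track last position of each char):
  Position 0 ('b'): window [0,0] length 1 -- new best
  Position 1 ('d'): window [0,1] length 2 -- new best
  Position 2 ('g'): window [0,2] length 3 -- new best
  Position 3 ('e'): window [0,3] length 4 -- new best
  Position 4 ('a'): window [0,4] length 5 -- new best
  Position 5 ('e'): repeat (last at 3), move window start to 4
  Position 5 ('e'): window [4,5] length 2
  Position 6 ('b'): window [4,6] length 3
  Position 7 ('f'): window [4,7] length 4
  Position 8 ('b'): repeat (last at 6), move window start to 7
  Position 8 ('b'): window [7,8] length 2
  Position 9 ('f'): repeat (last at 7), move window start to 8
  Position 9 ('f'): window [8,9] length 2
  Position 10 ('b'): repeat (last at 8), move window start to 9
  Position 10 ('b'): window [9,10] length 2
  Position 11 ('h'): window [9,11] length 3
Longest substring with no repeats: "bdgea" with length 5

5


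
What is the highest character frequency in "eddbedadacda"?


Input: eddbedadacda
Character counts:
  'a': 3
  'b': 1
  'c': 1
  'd': 5
  'e': 2
Maximum frequency: 5

5


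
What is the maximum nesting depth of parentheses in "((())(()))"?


Input: "((())(()))"
Tracking depth:
  Position 0 '(': depth becomes 1
  Position 1 '(': depth becomes 2
  Position 2 '(': depth becomes 3
  Position 3 ')': depth becomes 2
  Position 4 ')': depth becomes 1
  Position 5 '(': depth becomes 2
  Position 6 '(': depth becomes 3
  Position 7 ')': depth becomes 2
  Position 8 ')': depth becomes 1
  Position 9 ')': depth becomes 0
Maximum depth reached: 3

3


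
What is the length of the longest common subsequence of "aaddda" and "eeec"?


LCS of "aaddda" and "eeec"
DP table:
           e    e    e    c
      0    0    0    0    0
  a   0    0    0    0    0
  a   0    0    0    0    0
  d   0    0    0    0    0
  d   0    0    0    0    0
  d   0    0    0    0    0
  a   0    0    0    0    0
LCS length = dp[6][4] = 0

0


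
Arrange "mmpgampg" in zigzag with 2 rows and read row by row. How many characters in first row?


Zigzag "mmpgampg" into 2 rows:
Placing characters:
  'm' => row 0
  'm' => row 1
  'p' => row 0
  'g' => row 1
  'a' => row 0
  'm' => row 1
  'p' => row 0
  'g' => row 1
Rows:
  Row 0: "mpap"
  Row 1: "mgmg"
First row length: 4

4


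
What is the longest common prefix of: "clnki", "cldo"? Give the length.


Words: clnki, cldo
  Position 0: all 'c' => match
  Position 1: all 'l' => match
  Position 2: ('n', 'd') => mismatch, stop
LCP = "cl" (length 2)

2


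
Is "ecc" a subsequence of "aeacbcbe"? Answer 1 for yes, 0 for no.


Check if "ecc" is a subsequence of "aeacbcbe"
Greedy scan:
  Position 0 ('a'): no match needed
  Position 1 ('e'): matches sub[0] = 'e'
  Position 2 ('a'): no match needed
  Position 3 ('c'): matches sub[1] = 'c'
  Position 4 ('b'): no match needed
  Position 5 ('c'): matches sub[2] = 'c'
  Position 6 ('b'): no match needed
  Position 7 ('e'): no match needed
All 3 characters matched => is a subsequence

1


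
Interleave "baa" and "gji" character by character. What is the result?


Interleaving "baa" and "gji":
  Position 0: 'b' from first, 'g' from second => "bg"
  Position 1: 'a' from first, 'j' from second => "aj"
  Position 2: 'a' from first, 'i' from second => "ai"
Result: bgajai

bgajai


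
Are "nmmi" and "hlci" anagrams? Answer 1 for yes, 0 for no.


Strings: "nmmi", "hlci"
Sorted first:  immn
Sorted second: chil
Differ at position 0: 'i' vs 'c' => not anagrams

0


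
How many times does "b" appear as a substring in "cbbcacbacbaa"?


Searching for "b" in "cbbcacbacbaa"
Scanning each position:
  Position 0: "c" => no
  Position 1: "b" => MATCH
  Position 2: "b" => MATCH
  Position 3: "c" => no
  Position 4: "a" => no
  Position 5: "c" => no
  Position 6: "b" => MATCH
  Position 7: "a" => no
  Position 8: "c" => no
  Position 9: "b" => MATCH
  Position 10: "a" => no
  Position 11: "a" => no
Total occurrences: 4

4


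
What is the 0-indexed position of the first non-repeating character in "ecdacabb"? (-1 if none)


Input: ecdacabb
Character frequencies:
  'a': 2
  'b': 2
  'c': 2
  'd': 1
  'e': 1
Scanning left to right for freq == 1:
  Position 0 ('e'): unique! => answer = 0

0


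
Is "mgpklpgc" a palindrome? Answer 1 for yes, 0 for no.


Input: mgpklpgc
Reversed: cgplkpgm
  Compare pos 0 ('m') with pos 7 ('c'): MISMATCH
  Compare pos 1 ('g') with pos 6 ('g'): match
  Compare pos 2 ('p') with pos 5 ('p'): match
  Compare pos 3 ('k') with pos 4 ('l'): MISMATCH
Result: not a palindrome

0


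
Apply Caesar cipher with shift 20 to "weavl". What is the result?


Caesar cipher: shift "weavl" by 20
  'w' (pos 22) + 20 = pos 16 = 'q'
  'e' (pos 4) + 20 = pos 24 = 'y'
  'a' (pos 0) + 20 = pos 20 = 'u'
  'v' (pos 21) + 20 = pos 15 = 'p'
  'l' (pos 11) + 20 = pos 5 = 'f'
Result: qyupf

qyupf


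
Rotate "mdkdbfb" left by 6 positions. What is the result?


Input: "mdkdbfb", rotate left by 6
First 6 characters: "mdkdbf"
Remaining characters: "b"
Concatenate remaining + first: "b" + "mdkdbf" = "bmdkdbf"

bmdkdbf


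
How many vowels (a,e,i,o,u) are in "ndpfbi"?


Input: ndpfbi
Checking each character:
  'n' at position 0: consonant
  'd' at position 1: consonant
  'p' at position 2: consonant
  'f' at position 3: consonant
  'b' at position 4: consonant
  'i' at position 5: vowel (running total: 1)
Total vowels: 1

1


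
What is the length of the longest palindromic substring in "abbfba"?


Input: "abbfba"
Checking substrings for palindromes:
  [2:5] "bfb" (len 3) => palindrome
  [1:3] "bb" (len 2) => palindrome
Longest palindromic substring: "bfb" with length 3

3


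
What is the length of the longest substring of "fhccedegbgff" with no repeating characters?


Input: "fhccedegbgff"
Sliding window (track last position of each char):
  Position 0 ('f'): window [0,0] length 1 -- new best
  Position 1 ('h'): window [0,1] length 2 -- new best
  Position 2 ('c'): window [0,2] length 3 -- new best
  Position 3 ('c'): repeat (last at 2), move window start to 3
  Position 3 ('c'): window [3,3] length 1
  Position 4 ('e'): window [3,4] length 2
  Position 5 ('d'): window [3,5] length 3
  Position 6 ('e'): repeat (last at 4), move window start to 5
  Position 6 ('e'): window [5,6] length 2
  Position 7 ('g'): window [5,7] length 3
  Position 8 ('b'): window [5,8] length 4 -- new best
  Position 9 ('g'): repeat (last at 7), move window start to 8
  Position 9 ('g'): window [8,9] length 2
  Position 10 ('f'): window [8,10] length 3
  Position 11 ('f'): repeat (last at 10), move window start to 11
  Position 11 ('f'): window [11,11] length 1
Longest substring with no repeats: "degb" with length 4

4
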